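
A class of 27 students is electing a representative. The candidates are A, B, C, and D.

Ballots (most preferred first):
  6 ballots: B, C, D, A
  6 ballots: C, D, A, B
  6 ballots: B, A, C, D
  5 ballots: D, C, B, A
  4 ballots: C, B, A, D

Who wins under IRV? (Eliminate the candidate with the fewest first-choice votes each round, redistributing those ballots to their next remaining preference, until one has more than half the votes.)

Round 1: A 0, B 12, C 10, D 5. A eliminated.
Round 2: B 12, C 10, D 5. D eliminated.
Round 3: B 12, C 15. C has a majority (≥14).

C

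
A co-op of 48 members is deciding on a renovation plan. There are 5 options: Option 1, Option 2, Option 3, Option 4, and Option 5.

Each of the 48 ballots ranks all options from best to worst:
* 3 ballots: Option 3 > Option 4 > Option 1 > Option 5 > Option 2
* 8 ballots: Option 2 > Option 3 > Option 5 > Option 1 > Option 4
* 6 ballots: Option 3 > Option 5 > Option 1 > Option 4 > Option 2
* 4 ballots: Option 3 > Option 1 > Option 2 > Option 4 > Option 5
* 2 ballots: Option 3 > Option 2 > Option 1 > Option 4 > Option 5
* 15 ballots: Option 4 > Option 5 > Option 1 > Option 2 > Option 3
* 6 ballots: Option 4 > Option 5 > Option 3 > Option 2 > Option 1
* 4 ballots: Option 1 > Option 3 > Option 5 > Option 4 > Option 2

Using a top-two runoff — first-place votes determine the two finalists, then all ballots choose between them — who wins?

Round 1 first-place votes: Option 1 4, Option 2 8, Option 3 15, Option 4 21, Option 5 0. Option 4 and Option 3 advance.
Runoff: Option 4 is ranked above Option 3 on 21 ballots, Option 3 above Option 4 on 27.

Option 3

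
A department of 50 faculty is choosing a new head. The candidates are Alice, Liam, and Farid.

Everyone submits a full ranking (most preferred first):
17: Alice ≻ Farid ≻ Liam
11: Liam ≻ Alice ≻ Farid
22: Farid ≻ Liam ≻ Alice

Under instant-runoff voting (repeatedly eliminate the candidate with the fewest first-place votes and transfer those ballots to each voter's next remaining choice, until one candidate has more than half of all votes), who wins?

Round 1: Alice 17, Liam 11, Farid 22. Liam eliminated.
Round 2: Alice 28, Farid 22. Alice has a majority (≥26).

Alice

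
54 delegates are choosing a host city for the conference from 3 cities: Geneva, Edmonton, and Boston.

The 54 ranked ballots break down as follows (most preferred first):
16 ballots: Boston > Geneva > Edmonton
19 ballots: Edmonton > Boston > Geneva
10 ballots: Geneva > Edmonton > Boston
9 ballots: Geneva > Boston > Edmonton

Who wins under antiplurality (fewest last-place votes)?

Last-place votes: Geneva 19, Edmonton 25, Boston 10.

Boston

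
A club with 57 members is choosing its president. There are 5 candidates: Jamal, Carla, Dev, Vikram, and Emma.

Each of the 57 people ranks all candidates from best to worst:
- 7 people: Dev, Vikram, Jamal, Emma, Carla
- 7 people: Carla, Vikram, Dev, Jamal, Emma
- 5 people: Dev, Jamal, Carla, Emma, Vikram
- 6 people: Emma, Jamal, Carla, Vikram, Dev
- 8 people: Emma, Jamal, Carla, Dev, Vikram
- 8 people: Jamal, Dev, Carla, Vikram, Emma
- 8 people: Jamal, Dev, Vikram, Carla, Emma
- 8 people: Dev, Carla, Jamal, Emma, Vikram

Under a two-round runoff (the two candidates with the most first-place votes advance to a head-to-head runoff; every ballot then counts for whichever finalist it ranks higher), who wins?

Jamal

Round 1 first-place votes: Jamal 16, Carla 7, Dev 20, Vikram 0, Emma 14. Dev and Jamal advance.
Runoff: Dev is ranked above Jamal on 27 ballots, Jamal above Dev on 30.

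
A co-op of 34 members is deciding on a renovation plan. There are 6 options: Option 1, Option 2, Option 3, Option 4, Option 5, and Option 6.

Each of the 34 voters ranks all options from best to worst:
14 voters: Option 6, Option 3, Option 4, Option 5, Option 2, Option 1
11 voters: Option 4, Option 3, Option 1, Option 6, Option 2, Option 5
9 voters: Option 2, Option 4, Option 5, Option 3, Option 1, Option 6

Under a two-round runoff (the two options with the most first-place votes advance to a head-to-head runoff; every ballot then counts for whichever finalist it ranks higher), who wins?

Option 4

Round 1 first-place votes: Option 1 0, Option 2 9, Option 3 0, Option 4 11, Option 5 0, Option 6 14. Option 6 and Option 4 advance.
Runoff: Option 6 is ranked above Option 4 on 14 ballots, Option 4 above Option 6 on 20.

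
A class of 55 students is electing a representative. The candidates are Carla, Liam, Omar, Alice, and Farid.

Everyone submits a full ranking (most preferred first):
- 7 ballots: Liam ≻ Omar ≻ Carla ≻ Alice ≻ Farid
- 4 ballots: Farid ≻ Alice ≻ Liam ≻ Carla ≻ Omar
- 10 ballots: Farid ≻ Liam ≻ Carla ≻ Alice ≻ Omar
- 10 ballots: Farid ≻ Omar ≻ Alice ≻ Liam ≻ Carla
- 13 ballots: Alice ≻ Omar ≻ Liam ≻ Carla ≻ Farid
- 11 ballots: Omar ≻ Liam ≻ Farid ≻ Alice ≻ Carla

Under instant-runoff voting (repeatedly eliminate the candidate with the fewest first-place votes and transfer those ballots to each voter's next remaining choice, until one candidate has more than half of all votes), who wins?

Omar

Round 1: Carla 0, Liam 7, Omar 11, Alice 13, Farid 24. Carla eliminated.
Round 2: Liam 7, Omar 11, Alice 13, Farid 24. Liam eliminated.
Round 3: Omar 18, Alice 13, Farid 24. Alice eliminated.
Round 4: Omar 31, Farid 24. Omar has a majority (≥28).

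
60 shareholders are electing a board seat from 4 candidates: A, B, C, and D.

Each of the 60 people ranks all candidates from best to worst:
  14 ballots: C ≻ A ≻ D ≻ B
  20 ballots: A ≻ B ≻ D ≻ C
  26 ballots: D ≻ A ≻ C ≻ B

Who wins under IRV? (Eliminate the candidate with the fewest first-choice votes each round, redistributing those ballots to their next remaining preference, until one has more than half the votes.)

Round 1: A 20, B 0, C 14, D 26. B eliminated.
Round 2: A 20, C 14, D 26. C eliminated.
Round 3: A 34, D 26. A has a majority (≥31).

A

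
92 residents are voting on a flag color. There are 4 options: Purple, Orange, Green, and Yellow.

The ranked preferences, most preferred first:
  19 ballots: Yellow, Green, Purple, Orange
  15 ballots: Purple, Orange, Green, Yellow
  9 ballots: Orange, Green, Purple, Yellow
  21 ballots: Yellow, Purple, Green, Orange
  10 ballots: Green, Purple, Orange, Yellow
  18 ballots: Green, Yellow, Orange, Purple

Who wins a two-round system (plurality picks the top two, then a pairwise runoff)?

Round 1 first-place votes: Purple 15, Orange 9, Green 28, Yellow 40. Yellow and Green advance.
Runoff: Yellow is ranked above Green on 40 ballots, Green above Yellow on 52.

Green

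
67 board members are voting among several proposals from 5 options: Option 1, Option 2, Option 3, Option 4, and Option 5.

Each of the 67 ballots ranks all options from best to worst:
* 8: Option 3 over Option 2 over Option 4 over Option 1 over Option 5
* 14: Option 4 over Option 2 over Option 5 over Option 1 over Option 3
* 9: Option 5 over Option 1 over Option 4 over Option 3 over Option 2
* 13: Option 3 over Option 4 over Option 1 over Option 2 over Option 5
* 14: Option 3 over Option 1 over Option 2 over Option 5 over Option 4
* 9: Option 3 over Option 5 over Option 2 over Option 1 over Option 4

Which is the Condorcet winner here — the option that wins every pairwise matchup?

Option 3

Option 3 vs Option 1: 44–23
Option 3 vs Option 2: 53–14
Option 3 vs Option 4: 44–23
Option 3 vs Option 5: 44–23
Option 3 beats every other option.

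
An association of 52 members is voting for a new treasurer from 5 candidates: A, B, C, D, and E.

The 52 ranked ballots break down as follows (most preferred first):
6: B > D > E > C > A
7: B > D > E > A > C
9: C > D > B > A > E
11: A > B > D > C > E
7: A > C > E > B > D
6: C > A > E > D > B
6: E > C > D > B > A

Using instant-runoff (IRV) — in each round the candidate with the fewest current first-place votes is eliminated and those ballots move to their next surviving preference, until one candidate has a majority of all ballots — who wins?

Round 1: A 18, B 13, C 15, D 0, E 6. D eliminated.
Round 2: A 18, B 13, C 15, E 6. E eliminated.
Round 3: A 18, B 13, C 21. B eliminated.
Round 4: A 25, C 27. C has a majority (≥27).

C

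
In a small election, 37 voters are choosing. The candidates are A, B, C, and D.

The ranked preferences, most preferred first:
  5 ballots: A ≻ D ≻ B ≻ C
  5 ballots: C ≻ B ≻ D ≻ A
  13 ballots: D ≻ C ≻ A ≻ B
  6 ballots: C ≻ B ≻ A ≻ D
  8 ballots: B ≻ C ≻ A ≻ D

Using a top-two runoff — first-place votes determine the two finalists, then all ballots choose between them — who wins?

C

Round 1 first-place votes: A 5, B 8, C 11, D 13. D and C advance.
Runoff: D is ranked above C on 18 ballots, C above D on 19.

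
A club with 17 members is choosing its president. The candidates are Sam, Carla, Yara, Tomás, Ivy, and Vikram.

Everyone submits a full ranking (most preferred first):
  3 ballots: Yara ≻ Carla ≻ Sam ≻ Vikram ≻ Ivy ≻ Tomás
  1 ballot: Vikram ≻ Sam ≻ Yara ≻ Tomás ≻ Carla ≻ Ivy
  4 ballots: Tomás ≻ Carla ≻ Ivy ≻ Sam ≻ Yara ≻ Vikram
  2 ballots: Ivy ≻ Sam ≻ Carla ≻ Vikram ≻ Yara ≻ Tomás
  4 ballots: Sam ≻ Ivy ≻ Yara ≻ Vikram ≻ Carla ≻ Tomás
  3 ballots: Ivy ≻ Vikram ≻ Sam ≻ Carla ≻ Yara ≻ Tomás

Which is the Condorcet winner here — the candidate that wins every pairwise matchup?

Ivy vs Sam: 9–8
Ivy vs Carla: 9–8
Ivy vs Yara: 13–4
Ivy vs Tomás: 12–5
Ivy vs Vikram: 13–4
Ivy beats every other candidate.

Ivy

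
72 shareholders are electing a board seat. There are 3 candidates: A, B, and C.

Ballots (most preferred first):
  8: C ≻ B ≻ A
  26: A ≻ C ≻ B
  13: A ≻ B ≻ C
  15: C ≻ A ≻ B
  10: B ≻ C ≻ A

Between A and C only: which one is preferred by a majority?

A

A is ranked above C on 39 ballots; C above A on 33.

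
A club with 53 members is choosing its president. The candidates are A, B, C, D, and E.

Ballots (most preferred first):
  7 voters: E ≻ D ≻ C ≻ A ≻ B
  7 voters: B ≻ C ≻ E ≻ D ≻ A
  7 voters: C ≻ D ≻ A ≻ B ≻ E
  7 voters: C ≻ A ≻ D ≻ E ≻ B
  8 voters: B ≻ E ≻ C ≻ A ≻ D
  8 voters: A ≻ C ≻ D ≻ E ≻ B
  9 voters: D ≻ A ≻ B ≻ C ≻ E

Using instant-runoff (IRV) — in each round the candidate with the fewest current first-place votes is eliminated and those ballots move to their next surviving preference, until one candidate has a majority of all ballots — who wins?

Round 1: A 8, B 15, C 14, D 9, E 7. E eliminated.
Round 2: A 8, B 15, C 14, D 16. A eliminated.
Round 3: B 15, C 22, D 16. B eliminated.
Round 4: C 37, D 16. C has a majority (≥27).

C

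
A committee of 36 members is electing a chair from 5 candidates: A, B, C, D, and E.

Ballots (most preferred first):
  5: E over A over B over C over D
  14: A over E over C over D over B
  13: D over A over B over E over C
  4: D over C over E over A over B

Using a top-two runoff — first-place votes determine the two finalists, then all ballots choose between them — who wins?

Round 1 first-place votes: A 14, B 0, C 0, D 17, E 5. D and A advance.
Runoff: D is ranked above A on 17 ballots, A above D on 19.

A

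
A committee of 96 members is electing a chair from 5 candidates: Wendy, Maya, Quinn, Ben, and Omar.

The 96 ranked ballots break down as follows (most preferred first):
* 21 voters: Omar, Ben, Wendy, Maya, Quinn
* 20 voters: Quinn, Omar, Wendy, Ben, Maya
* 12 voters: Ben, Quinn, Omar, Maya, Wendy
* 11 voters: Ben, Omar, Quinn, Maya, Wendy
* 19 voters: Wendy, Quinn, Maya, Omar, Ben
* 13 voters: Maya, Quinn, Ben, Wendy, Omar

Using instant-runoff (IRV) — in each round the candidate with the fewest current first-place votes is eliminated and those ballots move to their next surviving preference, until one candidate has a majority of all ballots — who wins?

Quinn

Round 1: Wendy 19, Maya 13, Quinn 20, Ben 23, Omar 21. Maya eliminated.
Round 2: Wendy 19, Quinn 33, Ben 23, Omar 21. Wendy eliminated.
Round 3: Quinn 52, Ben 23, Omar 21. Quinn has a majority (≥49).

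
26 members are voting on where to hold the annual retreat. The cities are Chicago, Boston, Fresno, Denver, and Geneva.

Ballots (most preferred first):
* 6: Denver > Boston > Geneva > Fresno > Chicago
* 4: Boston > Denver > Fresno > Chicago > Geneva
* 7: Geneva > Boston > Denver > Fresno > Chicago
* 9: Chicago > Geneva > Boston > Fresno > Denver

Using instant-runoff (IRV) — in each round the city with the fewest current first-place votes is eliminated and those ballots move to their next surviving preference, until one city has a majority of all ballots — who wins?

Round 1: Chicago 9, Boston 4, Fresno 0, Denver 6, Geneva 7. Fresno eliminated.
Round 2: Chicago 9, Boston 4, Denver 6, Geneva 7. Boston eliminated.
Round 3: Chicago 9, Denver 10, Geneva 7. Geneva eliminated.
Round 4: Chicago 9, Denver 17. Denver has a majority (≥14).

Denver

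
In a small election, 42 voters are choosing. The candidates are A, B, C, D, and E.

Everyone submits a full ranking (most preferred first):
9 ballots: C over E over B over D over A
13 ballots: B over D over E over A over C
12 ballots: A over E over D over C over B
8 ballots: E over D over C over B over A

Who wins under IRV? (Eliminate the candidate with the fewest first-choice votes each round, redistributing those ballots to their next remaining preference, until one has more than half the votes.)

Round 1: A 12, B 13, C 9, D 0, E 8. D eliminated.
Round 2: A 12, B 13, C 9, E 8. E eliminated.
Round 3: A 12, B 13, C 17. A eliminated.
Round 4: B 13, C 29. C has a majority (≥22).

C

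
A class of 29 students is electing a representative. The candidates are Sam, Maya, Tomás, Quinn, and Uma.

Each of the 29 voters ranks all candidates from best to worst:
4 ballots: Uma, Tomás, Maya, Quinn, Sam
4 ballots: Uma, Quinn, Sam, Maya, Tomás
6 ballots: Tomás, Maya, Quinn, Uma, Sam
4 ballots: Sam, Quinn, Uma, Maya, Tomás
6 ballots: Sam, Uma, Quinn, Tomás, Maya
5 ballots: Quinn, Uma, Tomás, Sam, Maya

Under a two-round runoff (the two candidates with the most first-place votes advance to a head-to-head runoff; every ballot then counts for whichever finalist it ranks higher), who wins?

Uma

Round 1 first-place votes: Sam 10, Maya 0, Tomás 6, Quinn 5, Uma 8. Sam and Uma advance.
Runoff: Sam is ranked above Uma on 10 ballots, Uma above Sam on 19.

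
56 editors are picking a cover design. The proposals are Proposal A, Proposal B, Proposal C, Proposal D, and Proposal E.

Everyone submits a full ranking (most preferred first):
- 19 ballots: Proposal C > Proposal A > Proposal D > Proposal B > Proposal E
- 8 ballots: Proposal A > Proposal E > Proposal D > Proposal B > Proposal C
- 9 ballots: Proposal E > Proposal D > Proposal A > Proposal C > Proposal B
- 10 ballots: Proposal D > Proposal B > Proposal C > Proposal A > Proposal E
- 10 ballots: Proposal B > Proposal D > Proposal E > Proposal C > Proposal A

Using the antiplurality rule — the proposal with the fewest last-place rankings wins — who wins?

Last-place votes: Proposal A 10, Proposal B 9, Proposal C 8, Proposal D 0, Proposal E 29.

Proposal D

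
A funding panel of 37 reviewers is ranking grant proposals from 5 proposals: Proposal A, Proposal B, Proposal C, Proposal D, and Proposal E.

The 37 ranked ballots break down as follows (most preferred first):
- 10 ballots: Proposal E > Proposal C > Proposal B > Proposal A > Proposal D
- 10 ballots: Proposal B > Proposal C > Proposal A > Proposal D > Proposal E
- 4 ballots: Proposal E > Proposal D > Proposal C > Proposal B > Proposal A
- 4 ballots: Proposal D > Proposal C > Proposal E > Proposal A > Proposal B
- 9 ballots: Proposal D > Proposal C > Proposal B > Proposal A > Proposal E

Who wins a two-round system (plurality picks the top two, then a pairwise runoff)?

Proposal D

Round 1 first-place votes: Proposal A 0, Proposal B 10, Proposal C 0, Proposal D 13, Proposal E 14. Proposal E and Proposal D advance.
Runoff: Proposal E is ranked above Proposal D on 14 ballots, Proposal D above Proposal E on 23.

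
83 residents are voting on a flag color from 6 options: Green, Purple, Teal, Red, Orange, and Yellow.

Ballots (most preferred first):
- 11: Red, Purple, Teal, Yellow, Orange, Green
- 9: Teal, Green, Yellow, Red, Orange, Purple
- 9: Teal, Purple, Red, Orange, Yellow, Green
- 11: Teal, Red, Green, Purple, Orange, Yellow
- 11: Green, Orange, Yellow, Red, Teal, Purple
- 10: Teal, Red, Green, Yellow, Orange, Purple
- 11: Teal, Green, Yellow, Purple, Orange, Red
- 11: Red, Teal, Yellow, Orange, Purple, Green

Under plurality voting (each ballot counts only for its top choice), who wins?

Teal

First-place votes: Green 11, Purple 0, Teal 50, Red 22, Orange 0, Yellow 0.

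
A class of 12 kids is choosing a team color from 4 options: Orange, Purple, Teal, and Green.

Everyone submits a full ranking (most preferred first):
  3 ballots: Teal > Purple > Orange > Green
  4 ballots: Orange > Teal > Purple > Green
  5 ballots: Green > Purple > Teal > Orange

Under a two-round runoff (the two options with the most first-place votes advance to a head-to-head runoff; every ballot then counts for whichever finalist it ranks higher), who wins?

Round 1 first-place votes: Orange 4, Purple 0, Teal 3, Green 5. Green and Orange advance.
Runoff: Green is ranked above Orange on 5 ballots, Orange above Green on 7.

Orange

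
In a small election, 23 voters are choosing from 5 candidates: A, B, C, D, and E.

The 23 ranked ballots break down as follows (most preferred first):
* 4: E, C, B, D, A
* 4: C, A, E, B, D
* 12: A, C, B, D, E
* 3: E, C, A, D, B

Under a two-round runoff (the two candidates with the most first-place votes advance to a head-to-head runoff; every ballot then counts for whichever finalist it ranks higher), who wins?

A

Round 1 first-place votes: A 12, B 0, C 4, D 0, E 7. A and E advance.
Runoff: A is ranked above E on 16 ballots, E above A on 7.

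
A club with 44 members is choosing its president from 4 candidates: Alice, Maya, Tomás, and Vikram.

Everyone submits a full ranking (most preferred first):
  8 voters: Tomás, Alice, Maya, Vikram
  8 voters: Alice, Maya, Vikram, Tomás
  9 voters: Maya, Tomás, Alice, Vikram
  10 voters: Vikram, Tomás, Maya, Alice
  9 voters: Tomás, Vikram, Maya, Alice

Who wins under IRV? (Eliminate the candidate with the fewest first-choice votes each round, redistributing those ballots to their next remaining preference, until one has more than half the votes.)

Round 1: Alice 8, Maya 9, Tomás 17, Vikram 10. Alice eliminated.
Round 2: Maya 17, Tomás 17, Vikram 10. Vikram eliminated.
Round 3: Maya 17, Tomás 27. Tomás has a majority (≥23).

Tomás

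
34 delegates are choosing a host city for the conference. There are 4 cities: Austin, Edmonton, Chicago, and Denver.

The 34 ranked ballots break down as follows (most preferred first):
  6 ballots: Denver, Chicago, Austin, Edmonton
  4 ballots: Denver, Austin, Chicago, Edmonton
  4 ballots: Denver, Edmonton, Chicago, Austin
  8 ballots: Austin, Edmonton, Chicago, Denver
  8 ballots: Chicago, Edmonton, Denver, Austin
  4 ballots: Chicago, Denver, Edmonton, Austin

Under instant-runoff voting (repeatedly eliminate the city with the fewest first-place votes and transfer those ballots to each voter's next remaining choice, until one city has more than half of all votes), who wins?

Round 1: Austin 8, Edmonton 0, Chicago 12, Denver 14. Edmonton eliminated.
Round 2: Austin 8, Chicago 12, Denver 14. Austin eliminated.
Round 3: Chicago 20, Denver 14. Chicago has a majority (≥18).

Chicago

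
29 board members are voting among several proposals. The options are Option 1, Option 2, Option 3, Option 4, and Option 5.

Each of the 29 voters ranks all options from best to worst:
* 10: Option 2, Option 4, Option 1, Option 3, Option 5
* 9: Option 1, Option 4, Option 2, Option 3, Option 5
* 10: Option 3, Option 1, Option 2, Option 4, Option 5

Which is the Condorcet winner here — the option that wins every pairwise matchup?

Option 1

Option 1 vs Option 2: 19–10
Option 1 vs Option 3: 19–10
Option 1 vs Option 4: 19–10
Option 1 vs Option 5: 29–0
Option 1 beats every other option.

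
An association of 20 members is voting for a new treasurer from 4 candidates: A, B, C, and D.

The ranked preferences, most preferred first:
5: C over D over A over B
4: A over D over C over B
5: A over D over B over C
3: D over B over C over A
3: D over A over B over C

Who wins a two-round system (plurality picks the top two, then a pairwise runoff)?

D

Round 1 first-place votes: A 9, B 0, C 5, D 6. A and D advance.
Runoff: A is ranked above D on 9 ballots, D above A on 11.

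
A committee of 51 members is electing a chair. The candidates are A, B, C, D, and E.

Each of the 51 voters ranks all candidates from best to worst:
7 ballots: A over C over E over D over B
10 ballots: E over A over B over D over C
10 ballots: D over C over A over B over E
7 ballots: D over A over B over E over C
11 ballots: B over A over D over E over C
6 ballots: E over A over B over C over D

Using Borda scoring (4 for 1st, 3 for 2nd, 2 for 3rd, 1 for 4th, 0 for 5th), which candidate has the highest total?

A: 7×4 + 10×3 + 10×2 + 7×3 + 11×3 + 6×3 = 150
B: 7×0 + 10×2 + 10×1 + 7×2 + 11×4 + 6×2 = 100
C: 7×3 + 10×0 + 10×3 + 7×0 + 11×0 + 6×1 = 57
D: 7×1 + 10×1 + 10×4 + 7×4 + 11×2 + 6×0 = 107
E: 7×2 + 10×4 + 10×0 + 7×1 + 11×1 + 6×4 = 96

A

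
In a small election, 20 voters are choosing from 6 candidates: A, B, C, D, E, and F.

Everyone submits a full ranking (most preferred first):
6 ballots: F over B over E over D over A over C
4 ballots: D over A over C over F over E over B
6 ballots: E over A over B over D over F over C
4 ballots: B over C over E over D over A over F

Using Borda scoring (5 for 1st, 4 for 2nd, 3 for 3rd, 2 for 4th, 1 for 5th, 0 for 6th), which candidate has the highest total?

E

A: 6×1 + 4×4 + 6×4 + 4×1 = 50
B: 6×4 + 4×0 + 6×3 + 4×5 = 62
C: 6×0 + 4×3 + 6×0 + 4×4 = 28
D: 6×2 + 4×5 + 6×2 + 4×2 = 52
E: 6×3 + 4×1 + 6×5 + 4×3 = 64
F: 6×5 + 4×2 + 6×1 + 4×0 = 44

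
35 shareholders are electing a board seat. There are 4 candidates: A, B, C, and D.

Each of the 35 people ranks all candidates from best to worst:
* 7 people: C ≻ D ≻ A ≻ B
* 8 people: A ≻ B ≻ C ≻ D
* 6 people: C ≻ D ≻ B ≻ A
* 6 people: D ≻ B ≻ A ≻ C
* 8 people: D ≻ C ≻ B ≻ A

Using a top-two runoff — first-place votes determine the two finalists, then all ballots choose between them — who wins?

Round 1 first-place votes: A 8, B 0, C 13, D 14. D and C advance.
Runoff: D is ranked above C on 14 ballots, C above D on 21.

C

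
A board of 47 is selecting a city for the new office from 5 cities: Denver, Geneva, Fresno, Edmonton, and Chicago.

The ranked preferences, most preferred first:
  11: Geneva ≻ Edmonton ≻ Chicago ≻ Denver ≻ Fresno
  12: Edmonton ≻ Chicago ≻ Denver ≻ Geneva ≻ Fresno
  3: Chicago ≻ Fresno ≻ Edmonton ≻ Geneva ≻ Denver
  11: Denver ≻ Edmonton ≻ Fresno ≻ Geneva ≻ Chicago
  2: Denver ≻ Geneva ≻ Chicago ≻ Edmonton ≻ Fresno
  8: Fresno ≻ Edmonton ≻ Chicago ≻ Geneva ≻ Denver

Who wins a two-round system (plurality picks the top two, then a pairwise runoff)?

Round 1 first-place votes: Denver 13, Geneva 11, Fresno 8, Edmonton 12, Chicago 3. Denver and Edmonton advance.
Runoff: Denver is ranked above Edmonton on 13 ballots, Edmonton above Denver on 34.

Edmonton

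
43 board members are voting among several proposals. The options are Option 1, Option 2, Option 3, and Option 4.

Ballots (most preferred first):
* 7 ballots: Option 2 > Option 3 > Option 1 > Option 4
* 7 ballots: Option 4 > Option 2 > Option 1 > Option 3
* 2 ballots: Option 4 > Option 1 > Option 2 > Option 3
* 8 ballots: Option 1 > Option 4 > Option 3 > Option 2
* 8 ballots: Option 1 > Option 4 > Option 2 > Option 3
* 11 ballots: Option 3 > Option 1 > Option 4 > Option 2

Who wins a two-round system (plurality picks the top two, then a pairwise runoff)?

Round 1 first-place votes: Option 1 16, Option 2 7, Option 3 11, Option 4 9. Option 1 and Option 3 advance.
Runoff: Option 1 is ranked above Option 3 on 25 ballots, Option 3 above Option 1 on 18.

Option 1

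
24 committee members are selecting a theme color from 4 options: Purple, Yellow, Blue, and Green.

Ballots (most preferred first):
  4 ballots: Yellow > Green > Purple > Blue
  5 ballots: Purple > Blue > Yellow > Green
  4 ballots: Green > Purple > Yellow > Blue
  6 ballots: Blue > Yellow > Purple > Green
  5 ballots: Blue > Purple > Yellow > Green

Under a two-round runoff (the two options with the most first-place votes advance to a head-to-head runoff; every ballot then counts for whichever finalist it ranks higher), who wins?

Round 1 first-place votes: Purple 5, Yellow 4, Blue 11, Green 4. Blue and Purple advance.
Runoff: Blue is ranked above Purple on 11 ballots, Purple above Blue on 13.

Purple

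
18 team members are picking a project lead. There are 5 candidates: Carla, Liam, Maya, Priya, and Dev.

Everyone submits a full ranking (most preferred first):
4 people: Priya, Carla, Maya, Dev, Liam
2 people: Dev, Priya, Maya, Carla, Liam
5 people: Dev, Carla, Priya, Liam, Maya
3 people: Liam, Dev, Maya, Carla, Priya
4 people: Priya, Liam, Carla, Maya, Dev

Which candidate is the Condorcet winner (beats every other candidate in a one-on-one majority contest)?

Dev

Dev vs Carla: 10–8
Dev vs Liam: 11–7
Dev vs Maya: 10–8
Dev vs Priya: 10–8
Dev beats every other candidate.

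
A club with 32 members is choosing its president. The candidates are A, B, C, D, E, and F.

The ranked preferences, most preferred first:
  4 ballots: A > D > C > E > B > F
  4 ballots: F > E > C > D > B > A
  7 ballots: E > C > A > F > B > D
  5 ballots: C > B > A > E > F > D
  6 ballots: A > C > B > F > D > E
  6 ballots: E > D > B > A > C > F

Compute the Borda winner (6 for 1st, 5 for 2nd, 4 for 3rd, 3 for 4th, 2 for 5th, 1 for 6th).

A: 4×6 + 4×1 + 7×4 + 5×4 + 6×6 + 6×3 = 130
B: 4×2 + 4×2 + 7×2 + 5×5 + 6×4 + 6×4 = 103
C: 4×4 + 4×4 + 7×5 + 5×6 + 6×5 + 6×2 = 139
D: 4×5 + 4×3 + 7×1 + 5×1 + 6×2 + 6×5 = 86
E: 4×3 + 4×5 + 7×6 + 5×3 + 6×1 + 6×6 = 131
F: 4×1 + 4×6 + 7×3 + 5×2 + 6×3 + 6×1 = 83

C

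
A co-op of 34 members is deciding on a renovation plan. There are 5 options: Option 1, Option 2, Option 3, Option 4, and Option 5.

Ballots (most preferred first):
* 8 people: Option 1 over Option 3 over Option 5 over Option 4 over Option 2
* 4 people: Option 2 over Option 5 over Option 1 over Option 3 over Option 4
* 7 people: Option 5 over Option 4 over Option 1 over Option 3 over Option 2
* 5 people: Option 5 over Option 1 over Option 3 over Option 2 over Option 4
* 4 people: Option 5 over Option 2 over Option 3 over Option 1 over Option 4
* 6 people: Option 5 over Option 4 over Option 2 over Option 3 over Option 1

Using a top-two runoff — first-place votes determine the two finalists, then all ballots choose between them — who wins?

Round 1 first-place votes: Option 1 8, Option 2 4, Option 3 0, Option 4 0, Option 5 22. Option 5 and Option 1 advance.
Runoff: Option 5 is ranked above Option 1 on 26 ballots, Option 1 above Option 5 on 8.

Option 5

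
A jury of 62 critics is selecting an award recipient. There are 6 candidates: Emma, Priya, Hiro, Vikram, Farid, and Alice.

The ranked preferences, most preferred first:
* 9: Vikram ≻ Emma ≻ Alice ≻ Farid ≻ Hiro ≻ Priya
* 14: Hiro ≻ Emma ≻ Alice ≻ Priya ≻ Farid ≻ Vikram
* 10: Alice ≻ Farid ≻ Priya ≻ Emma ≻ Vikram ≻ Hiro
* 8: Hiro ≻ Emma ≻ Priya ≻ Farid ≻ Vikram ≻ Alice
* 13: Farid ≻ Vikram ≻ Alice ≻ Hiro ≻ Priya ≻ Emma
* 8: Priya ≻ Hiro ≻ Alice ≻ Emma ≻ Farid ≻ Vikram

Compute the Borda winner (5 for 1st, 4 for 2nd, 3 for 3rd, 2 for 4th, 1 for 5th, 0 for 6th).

Emma: 9×4 + 14×4 + 10×2 + 8×4 + 13×0 + 8×2 = 160
Priya: 9×0 + 14×2 + 10×3 + 8×3 + 13×1 + 8×5 = 135
Hiro: 9×1 + 14×5 + 10×0 + 8×5 + 13×2 + 8×4 = 177
Vikram: 9×5 + 14×0 + 10×1 + 8×1 + 13×4 + 8×0 = 115
Farid: 9×2 + 14×1 + 10×4 + 8×2 + 13×5 + 8×1 = 161
Alice: 9×3 + 14×3 + 10×5 + 8×0 + 13×3 + 8×3 = 182

Alice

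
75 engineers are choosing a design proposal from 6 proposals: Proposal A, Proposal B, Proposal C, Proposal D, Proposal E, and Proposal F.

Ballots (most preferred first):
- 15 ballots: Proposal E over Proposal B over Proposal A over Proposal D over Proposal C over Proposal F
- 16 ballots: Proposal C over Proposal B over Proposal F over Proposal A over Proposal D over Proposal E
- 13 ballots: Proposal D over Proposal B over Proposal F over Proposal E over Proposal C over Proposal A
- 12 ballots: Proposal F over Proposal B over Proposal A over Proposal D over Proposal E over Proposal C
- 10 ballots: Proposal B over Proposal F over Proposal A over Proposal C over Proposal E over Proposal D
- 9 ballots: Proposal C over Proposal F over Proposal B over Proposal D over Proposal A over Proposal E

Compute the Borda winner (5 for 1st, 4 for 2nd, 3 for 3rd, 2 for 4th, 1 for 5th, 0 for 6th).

Proposal B

Proposal A: 15×3 + 16×2 + 13×0 + 12×3 + 10×3 + 9×1 = 152
Proposal B: 15×4 + 16×4 + 13×4 + 12×4 + 10×5 + 9×3 = 301
Proposal C: 15×1 + 16×5 + 13×1 + 12×0 + 10×2 + 9×5 = 173
Proposal D: 15×2 + 16×1 + 13×5 + 12×2 + 10×0 + 9×2 = 153
Proposal E: 15×5 + 16×0 + 13×2 + 12×1 + 10×1 + 9×0 = 123
Proposal F: 15×0 + 16×3 + 13×3 + 12×5 + 10×4 + 9×4 = 223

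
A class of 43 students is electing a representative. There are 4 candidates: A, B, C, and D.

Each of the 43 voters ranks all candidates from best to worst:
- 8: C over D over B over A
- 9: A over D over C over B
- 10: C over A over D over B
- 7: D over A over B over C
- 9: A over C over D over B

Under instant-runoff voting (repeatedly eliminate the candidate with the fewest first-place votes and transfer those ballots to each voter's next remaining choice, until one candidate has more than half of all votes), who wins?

Round 1: A 18, B 0, C 18, D 7. B eliminated.
Round 2: A 18, C 18, D 7. D eliminated.
Round 3: A 25, C 18. A has a majority (≥22).

A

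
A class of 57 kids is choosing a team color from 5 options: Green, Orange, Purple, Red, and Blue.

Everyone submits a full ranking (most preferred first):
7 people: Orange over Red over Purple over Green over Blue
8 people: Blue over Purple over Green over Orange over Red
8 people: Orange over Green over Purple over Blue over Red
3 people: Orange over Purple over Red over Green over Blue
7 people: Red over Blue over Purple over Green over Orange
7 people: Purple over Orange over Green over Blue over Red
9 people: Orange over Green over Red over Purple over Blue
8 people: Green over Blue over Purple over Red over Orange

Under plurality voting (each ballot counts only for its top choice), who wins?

Orange

First-place votes: Green 8, Orange 27, Purple 7, Red 7, Blue 8.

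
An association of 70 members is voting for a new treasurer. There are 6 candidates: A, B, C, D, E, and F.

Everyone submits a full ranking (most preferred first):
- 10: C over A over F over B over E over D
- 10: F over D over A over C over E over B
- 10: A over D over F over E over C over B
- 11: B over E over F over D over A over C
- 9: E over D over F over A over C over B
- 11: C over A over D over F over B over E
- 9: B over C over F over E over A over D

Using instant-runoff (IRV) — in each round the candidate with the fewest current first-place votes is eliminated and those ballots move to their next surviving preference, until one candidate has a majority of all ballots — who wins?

Round 1: A 10, B 20, C 21, D 0, E 9, F 10. D eliminated.
Round 2: A 10, B 20, C 21, E 9, F 10. E eliminated.
Round 3: A 10, B 20, C 21, F 19. A eliminated.
Round 4: B 20, C 21, F 29. B eliminated.
Round 5: C 30, F 40. F has a majority (≥36).

F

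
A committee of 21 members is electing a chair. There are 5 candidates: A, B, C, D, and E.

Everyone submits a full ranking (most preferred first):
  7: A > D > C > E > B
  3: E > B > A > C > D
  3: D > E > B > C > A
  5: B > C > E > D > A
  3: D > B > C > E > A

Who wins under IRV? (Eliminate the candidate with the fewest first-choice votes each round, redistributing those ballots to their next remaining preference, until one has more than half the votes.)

B

Round 1: A 7, B 5, C 0, D 6, E 3. C eliminated.
Round 2: A 7, B 5, D 6, E 3. E eliminated.
Round 3: A 7, B 8, D 6. D eliminated.
Round 4: A 7, B 14. B has a majority (≥11).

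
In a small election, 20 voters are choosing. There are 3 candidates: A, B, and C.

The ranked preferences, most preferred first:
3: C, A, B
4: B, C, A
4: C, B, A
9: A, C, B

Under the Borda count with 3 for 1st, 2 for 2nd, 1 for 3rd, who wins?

A: 3×2 + 4×1 + 4×1 + 9×3 = 41
B: 3×1 + 4×3 + 4×2 + 9×1 = 32
C: 3×3 + 4×2 + 4×3 + 9×2 = 47

C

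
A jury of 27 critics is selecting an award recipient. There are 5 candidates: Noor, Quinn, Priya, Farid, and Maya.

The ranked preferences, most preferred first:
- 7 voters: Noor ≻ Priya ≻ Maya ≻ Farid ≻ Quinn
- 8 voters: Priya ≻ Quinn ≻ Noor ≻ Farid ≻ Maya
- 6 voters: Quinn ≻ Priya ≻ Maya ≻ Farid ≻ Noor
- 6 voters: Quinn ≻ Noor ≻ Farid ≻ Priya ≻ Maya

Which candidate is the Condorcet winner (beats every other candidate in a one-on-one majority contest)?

Priya vs Noor: 14–13
Priya vs Quinn: 15–12
Priya vs Farid: 21–6
Priya vs Maya: 27–0
Priya beats every other candidate.

Priya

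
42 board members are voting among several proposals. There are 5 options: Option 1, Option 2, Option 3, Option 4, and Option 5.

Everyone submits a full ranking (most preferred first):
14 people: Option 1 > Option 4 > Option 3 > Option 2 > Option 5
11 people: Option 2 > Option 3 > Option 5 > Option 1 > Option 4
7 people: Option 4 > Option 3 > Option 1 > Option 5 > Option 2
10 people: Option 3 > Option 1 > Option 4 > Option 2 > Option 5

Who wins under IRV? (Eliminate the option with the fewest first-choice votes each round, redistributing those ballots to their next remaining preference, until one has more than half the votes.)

Round 1: Option 1 14, Option 2 11, Option 3 10, Option 4 7, Option 5 0. Option 5 eliminated.
Round 2: Option 1 14, Option 2 11, Option 3 10, Option 4 7. Option 4 eliminated.
Round 3: Option 1 14, Option 2 11, Option 3 17. Option 2 eliminated.
Round 4: Option 1 14, Option 3 28. Option 3 has a majority (≥22).

Option 3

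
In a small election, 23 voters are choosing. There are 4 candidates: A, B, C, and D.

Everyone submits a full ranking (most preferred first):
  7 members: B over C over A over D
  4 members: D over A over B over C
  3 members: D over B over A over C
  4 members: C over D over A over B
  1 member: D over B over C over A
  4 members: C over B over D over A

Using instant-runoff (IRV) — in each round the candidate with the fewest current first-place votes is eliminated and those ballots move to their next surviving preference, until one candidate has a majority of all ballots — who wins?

C

Round 1: A 0, B 7, C 8, D 8. A eliminated.
Round 2: B 7, C 8, D 8. B eliminated.
Round 3: C 15, D 8. C has a majority (≥12).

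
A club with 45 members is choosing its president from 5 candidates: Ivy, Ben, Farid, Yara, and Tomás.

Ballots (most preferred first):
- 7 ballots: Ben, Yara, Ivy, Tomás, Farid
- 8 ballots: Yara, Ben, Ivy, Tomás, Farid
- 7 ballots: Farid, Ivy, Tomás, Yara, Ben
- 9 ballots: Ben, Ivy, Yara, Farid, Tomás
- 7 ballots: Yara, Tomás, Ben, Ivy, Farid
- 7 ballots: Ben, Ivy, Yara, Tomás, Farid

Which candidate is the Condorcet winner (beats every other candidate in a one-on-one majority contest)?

Ben

Ben vs Ivy: 38–7
Ben vs Farid: 38–7
Ben vs Yara: 23–22
Ben vs Tomás: 31–14
Ben beats every other candidate.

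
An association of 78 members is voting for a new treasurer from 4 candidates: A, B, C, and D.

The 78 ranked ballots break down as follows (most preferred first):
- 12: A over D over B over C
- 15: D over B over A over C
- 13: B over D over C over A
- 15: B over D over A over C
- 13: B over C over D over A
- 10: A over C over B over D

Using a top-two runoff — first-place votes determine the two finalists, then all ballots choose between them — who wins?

B

Round 1 first-place votes: A 22, B 41, C 0, D 15. B and A advance.
Runoff: B is ranked above A on 56 ballots, A above B on 22.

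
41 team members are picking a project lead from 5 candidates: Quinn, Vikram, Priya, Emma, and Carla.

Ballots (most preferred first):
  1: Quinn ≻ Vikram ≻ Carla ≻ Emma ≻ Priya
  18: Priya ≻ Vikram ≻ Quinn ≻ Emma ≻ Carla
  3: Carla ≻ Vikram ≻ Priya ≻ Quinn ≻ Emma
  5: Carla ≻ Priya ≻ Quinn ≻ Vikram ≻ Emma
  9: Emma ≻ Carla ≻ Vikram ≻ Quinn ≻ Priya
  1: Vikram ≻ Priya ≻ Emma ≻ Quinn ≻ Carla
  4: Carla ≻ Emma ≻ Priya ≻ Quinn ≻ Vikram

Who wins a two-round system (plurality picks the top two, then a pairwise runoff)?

Round 1 first-place votes: Quinn 1, Vikram 1, Priya 18, Emma 9, Carla 12. Priya and Carla advance.
Runoff: Priya is ranked above Carla on 19 ballots, Carla above Priya on 22.

Carla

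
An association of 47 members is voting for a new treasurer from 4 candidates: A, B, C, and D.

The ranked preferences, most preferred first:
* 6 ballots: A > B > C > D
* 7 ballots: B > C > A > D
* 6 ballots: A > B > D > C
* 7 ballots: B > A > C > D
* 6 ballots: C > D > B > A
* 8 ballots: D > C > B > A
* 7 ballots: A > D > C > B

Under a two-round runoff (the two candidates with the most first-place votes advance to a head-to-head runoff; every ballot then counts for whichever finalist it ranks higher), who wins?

Round 1 first-place votes: A 19, B 14, C 6, D 8. A and B advance.
Runoff: A is ranked above B on 19 ballots, B above A on 28.

B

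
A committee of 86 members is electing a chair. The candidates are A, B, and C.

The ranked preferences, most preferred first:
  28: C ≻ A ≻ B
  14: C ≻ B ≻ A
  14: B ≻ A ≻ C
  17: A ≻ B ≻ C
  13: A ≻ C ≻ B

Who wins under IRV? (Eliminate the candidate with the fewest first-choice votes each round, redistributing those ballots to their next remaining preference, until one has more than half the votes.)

Round 1: A 30, B 14, C 42. B eliminated.
Round 2: A 44, C 42. A has a majority (≥44).

A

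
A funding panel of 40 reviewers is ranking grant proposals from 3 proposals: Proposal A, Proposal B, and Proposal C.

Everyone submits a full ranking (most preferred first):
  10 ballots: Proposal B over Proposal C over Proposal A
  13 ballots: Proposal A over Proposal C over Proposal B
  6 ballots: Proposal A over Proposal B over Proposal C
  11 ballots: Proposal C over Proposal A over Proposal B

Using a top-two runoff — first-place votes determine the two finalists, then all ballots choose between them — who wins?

Round 1 first-place votes: Proposal A 19, Proposal B 10, Proposal C 11. Proposal A and Proposal C advance.
Runoff: Proposal A is ranked above Proposal C on 19 ballots, Proposal C above Proposal A on 21.

Proposal C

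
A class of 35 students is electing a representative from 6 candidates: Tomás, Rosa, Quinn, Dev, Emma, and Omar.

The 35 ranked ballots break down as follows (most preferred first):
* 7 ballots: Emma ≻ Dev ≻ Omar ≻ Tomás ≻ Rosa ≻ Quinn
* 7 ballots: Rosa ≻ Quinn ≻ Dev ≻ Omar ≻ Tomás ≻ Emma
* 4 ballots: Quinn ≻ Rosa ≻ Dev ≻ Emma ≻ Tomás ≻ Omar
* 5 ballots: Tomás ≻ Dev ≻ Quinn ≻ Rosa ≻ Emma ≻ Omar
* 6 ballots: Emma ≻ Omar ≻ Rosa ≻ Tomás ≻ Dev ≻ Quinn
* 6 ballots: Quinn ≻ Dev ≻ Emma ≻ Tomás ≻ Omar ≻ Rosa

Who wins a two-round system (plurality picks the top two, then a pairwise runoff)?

Round 1 first-place votes: Tomás 5, Rosa 7, Quinn 10, Dev 0, Emma 13, Omar 0. Emma and Quinn advance.
Runoff: Emma is ranked above Quinn on 13 ballots, Quinn above Emma on 22.

Quinn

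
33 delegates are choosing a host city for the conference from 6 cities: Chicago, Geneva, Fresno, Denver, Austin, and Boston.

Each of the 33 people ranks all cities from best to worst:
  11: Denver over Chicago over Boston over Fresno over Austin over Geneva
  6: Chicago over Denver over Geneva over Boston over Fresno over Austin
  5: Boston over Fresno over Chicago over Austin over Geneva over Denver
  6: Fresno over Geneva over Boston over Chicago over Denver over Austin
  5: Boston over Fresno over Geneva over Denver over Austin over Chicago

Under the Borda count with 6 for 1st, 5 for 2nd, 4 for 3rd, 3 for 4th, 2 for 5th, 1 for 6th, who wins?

Chicago: 11×5 + 6×6 + 5×4 + 6×3 + 5×1 = 134
Geneva: 11×1 + 6×4 + 5×2 + 6×5 + 5×4 = 95
Fresno: 11×3 + 6×2 + 5×5 + 6×6 + 5×5 = 131
Denver: 11×6 + 6×5 + 5×1 + 6×2 + 5×3 = 128
Austin: 11×2 + 6×1 + 5×3 + 6×1 + 5×2 = 59
Boston: 11×4 + 6×3 + 5×6 + 6×4 + 5×6 = 146

Boston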